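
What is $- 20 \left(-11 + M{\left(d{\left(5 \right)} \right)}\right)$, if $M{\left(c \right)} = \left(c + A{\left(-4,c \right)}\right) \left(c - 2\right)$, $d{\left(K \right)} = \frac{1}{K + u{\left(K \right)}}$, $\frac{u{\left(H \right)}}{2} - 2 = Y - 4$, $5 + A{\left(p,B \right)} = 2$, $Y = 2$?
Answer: $\frac{596}{5} \approx 119.2$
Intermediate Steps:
$A{\left(p,B \right)} = -3$ ($A{\left(p,B \right)} = -5 + 2 = -3$)
$u{\left(H \right)} = 0$ ($u{\left(H \right)} = 4 + 2 \left(2 - 4\right) = 4 + 2 \left(-2\right) = 4 - 4 = 0$)
$d{\left(K \right)} = \frac{1}{K}$ ($d{\left(K \right)} = \frac{1}{K + 0} = \frac{1}{K}$)
$M{\left(c \right)} = \left(-3 + c\right) \left(-2 + c\right)$ ($M{\left(c \right)} = \left(c - 3\right) \left(c - 2\right) = \left(-3 + c\right) \left(-2 + c\right)$)
$- 20 \left(-11 + M{\left(d{\left(5 \right)} \right)}\right) = - 20 \left(-11 + \left(6 + \left(\frac{1}{5}\right)^{2} - \frac{5}{5}\right)\right) = - 20 \left(-11 + \left(6 + \left(\frac{1}{5}\right)^{2} - 1\right)\right) = - 20 \left(-11 + \left(6 + \frac{1}{25} - 1\right)\right) = - 20 \left(-11 + \frac{126}{25}\right) = \left(-20\right) \left(- \frac{149}{25}\right) = \frac{596}{5}$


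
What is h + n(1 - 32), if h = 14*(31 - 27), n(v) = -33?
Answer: 23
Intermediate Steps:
h = 56 (h = 14*4 = 56)
h + n(1 - 32) = 56 - 33 = 23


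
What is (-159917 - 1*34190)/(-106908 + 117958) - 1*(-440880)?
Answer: 4871529893/11050 ≈ 4.4086e+5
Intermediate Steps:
(-159917 - 1*34190)/(-106908 + 117958) - 1*(-440880) = (-159917 - 34190)/11050 + 440880 = -194107*1/11050 + 440880 = -194107/11050 + 440880 = 4871529893/11050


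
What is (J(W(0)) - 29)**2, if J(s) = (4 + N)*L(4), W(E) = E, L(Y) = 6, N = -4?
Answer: 841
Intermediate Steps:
J(s) = 0 (J(s) = (4 - 4)*6 = 0*6 = 0)
(J(W(0)) - 29)**2 = (0 - 29)**2 = (-29)**2 = 841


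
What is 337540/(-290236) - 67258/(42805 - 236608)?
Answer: -11473892933/14062151877 ≈ -0.81594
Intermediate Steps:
337540/(-290236) - 67258/(42805 - 236608) = 337540*(-1/290236) - 67258/(-193803) = -84385/72559 - 67258*(-1/193803) = -84385/72559 + 67258/193803 = -11473892933/14062151877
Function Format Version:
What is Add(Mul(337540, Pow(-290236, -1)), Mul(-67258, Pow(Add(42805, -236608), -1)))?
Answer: Rational(-11473892933, 14062151877) ≈ -0.81594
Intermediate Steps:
Add(Mul(337540, Pow(-290236, -1)), Mul(-67258, Pow(Add(42805, -236608), -1))) = Add(Mul(337540, Rational(-1, 290236)), Mul(-67258, Pow(-193803, -1))) = Add(Rational(-84385, 72559), Mul(-67258, Rational(-1, 193803))) = Add(Rational(-84385, 72559), Rational(67258, 193803)) = Rational(-11473892933, 14062151877)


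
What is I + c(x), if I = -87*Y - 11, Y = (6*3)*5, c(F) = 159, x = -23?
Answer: -7682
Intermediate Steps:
Y = 90 (Y = 18*5 = 90)
I = -7841 (I = -87*90 - 11 = -7830 - 11 = -7841)
I + c(x) = -7841 + 159 = -7682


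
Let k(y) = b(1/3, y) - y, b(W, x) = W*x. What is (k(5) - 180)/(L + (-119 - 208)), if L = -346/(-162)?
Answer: 7425/13157 ≈ 0.56434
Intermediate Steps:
k(y) = -2*y/3 (k(y) = y/3 - y = -2*y/3)
L = 173/81 (L = -346*(-1/162) = 173/81 ≈ 2.1358)
(k(5) - 180)/(L + (-119 - 208)) = (-⅔*5 - 180)/(173/81 + (-119 - 208)) = (-10/3 - 180)/(173/81 - 327) = -550/(3*(-26314/81)) = -550/3*(-81/26314) = 7425/13157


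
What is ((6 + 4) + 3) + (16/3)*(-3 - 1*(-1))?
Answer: 7/3 ≈ 2.3333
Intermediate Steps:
((6 + 4) + 3) + (16/3)*(-3 - 1*(-1)) = (10 + 3) + (16*(1/3))*(-3 + 1) = 13 + (16/3)*(-2) = 13 - 32/3 = 7/3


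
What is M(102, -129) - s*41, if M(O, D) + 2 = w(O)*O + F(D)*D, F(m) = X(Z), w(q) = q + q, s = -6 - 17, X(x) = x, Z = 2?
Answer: 21491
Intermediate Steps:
s = -23
w(q) = 2*q
F(m) = 2
M(O, D) = -2 + 2*D + 2*O² (M(O, D) = -2 + ((2*O)*O + 2*D) = -2 + (2*O² + 2*D) = -2 + (2*D + 2*O²) = -2 + 2*D + 2*O²)
M(102, -129) - s*41 = (-2 + 2*(-129) + 2*102²) - (-23)*41 = (-2 - 258 + 2*10404) - 1*(-943) = (-2 - 258 + 20808) + 943 = 20548 + 943 = 21491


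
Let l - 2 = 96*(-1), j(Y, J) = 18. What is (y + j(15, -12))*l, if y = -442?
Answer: 39856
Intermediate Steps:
l = -94 (l = 2 + 96*(-1) = 2 - 96 = -94)
(y + j(15, -12))*l = (-442 + 18)*(-94) = -424*(-94) = 39856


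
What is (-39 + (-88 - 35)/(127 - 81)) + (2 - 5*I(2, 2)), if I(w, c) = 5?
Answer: -2975/46 ≈ -64.674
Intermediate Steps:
(-39 + (-88 - 35)/(127 - 81)) + (2 - 5*I(2, 2)) = (-39 + (-88 - 35)/(127 - 81)) + (2 - 5*5) = (-39 - 123/46) + (2 - 25) = (-39 - 123*1/46) - 23 = (-39 - 123/46) - 23 = -1917/46 - 23 = -2975/46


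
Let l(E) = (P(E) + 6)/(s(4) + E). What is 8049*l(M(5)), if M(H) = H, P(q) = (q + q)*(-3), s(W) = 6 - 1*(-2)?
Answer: -193176/13 ≈ -14860.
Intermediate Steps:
s(W) = 8 (s(W) = 6 + 2 = 8)
P(q) = -6*q (P(q) = (2*q)*(-3) = -6*q)
l(E) = (6 - 6*E)/(8 + E) (l(E) = (-6*E + 6)/(8 + E) = (6 - 6*E)/(8 + E))
8049*l(M(5)) = 8049*(6*(1 - 1*5)/(8 + 5)) = 8049*(6*(1 - 5)/13) = 8049*(6*(1/13)*(-4)) = 8049*(-24/13) = -193176/13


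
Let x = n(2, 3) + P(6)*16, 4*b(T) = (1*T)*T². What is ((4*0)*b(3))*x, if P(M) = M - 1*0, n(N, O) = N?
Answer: 0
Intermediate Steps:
b(T) = T³/4 (b(T) = ((1*T)*T²)/4 = (T*T²)/4 = T³/4)
P(M) = M (P(M) = M + 0 = M)
x = 98 (x = 2 + 6*16 = 2 + 96 = 98)
((4*0)*b(3))*x = ((4*0)*((¼)*3³))*98 = (0*((¼)*27))*98 = (0*(27/4))*98 = 0*98 = 0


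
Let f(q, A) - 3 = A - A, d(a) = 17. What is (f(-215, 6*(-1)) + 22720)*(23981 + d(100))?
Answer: 545306554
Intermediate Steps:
f(q, A) = 3 (f(q, A) = 3 + (A - A) = 3 + 0 = 3)
(f(-215, 6*(-1)) + 22720)*(23981 + d(100)) = (3 + 22720)*(23981 + 17) = 22723*23998 = 545306554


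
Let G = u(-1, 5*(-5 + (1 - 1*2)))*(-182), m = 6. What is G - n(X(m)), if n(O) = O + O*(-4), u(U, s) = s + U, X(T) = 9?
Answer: 5669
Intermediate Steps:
u(U, s) = U + s
n(O) = -3*O (n(O) = O - 4*O = -3*O)
G = 5642 (G = (-1 + 5*(-5 + (1 - 1*2)))*(-182) = (-1 + 5*(-5 + (1 - 2)))*(-182) = (-1 + 5*(-5 - 1))*(-182) = (-1 + 5*(-6))*(-182) = (-1 - 30)*(-182) = -31*(-182) = 5642)
G - n(X(m)) = 5642 - (-3)*9 = 5642 - 1*(-27) = 5642 + 27 = 5669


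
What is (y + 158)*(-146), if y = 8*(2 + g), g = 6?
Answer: -32412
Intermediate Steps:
y = 64 (y = 8*(2 + 6) = 8*8 = 64)
(y + 158)*(-146) = (64 + 158)*(-146) = 222*(-146) = -32412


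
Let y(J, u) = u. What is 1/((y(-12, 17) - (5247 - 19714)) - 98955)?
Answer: -1/84471 ≈ -1.1838e-5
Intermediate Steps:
1/((y(-12, 17) - (5247 - 19714)) - 98955) = 1/((17 - (5247 - 19714)) - 98955) = 1/((17 - 1*(-14467)) - 98955) = 1/((17 + 14467) - 98955) = 1/(14484 - 98955) = 1/(-84471) = -1/84471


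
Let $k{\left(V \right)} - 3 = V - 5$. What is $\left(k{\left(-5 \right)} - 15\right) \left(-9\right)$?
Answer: $198$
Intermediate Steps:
$k{\left(V \right)} = -2 + V$ ($k{\left(V \right)} = 3 + \left(V - 5\right) = 3 + \left(-5 + V\right) = -2 + V$)
$\left(k{\left(-5 \right)} - 15\right) \left(-9\right) = \left(\left(-2 - 5\right) - 15\right) \left(-9\right) = \left(-7 - 15\right) \left(-9\right) = \left(-22\right) \left(-9\right) = 198$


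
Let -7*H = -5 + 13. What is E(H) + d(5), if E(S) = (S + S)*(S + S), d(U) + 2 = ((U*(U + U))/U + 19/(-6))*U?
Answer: 10993/294 ≈ 37.391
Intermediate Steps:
H = -8/7 (H = -(-5 + 13)/7 = -⅐*8 = -8/7 ≈ -1.1429)
d(U) = -2 + U*(-19/6 + 2*U) (d(U) = -2 + ((U*(U + U))/U + 19/(-6))*U = -2 + ((U*(2*U))/U + 19*(-⅙))*U = -2 + ((2*U²)/U - 19/6)*U = -2 + (2*U - 19/6)*U = -2 + (-19/6 + 2*U)*U = -2 + U*(-19/6 + 2*U))
E(S) = 4*S² (E(S) = (2*S)*(2*S) = 4*S²)
E(H) + d(5) = 4*(-8/7)² + (-2 + 2*5² - 19/6*5) = 4*(64/49) + (-2 + 2*25 - 95/6) = 256/49 + (-2 + 50 - 95/6) = 256/49 + 193/6 = 10993/294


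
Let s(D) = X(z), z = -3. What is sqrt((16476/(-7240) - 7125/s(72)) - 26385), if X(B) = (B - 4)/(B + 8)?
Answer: 3*I*sqrt(379882544790)/12670 ≈ 145.94*I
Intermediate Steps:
X(B) = (-4 + B)/(8 + B)
s(D) = -7/5 (s(D) = (-4 - 3)/(8 - 3) = -7/5)
sqrt((16476/(-7240) - 7125/s(72)) - 26385) = sqrt((16476/(-7240) - 7125/(-7/5)) - 26385) = sqrt((16476*(-1/7240) - 7125*(-5/7)) - 26385) = sqrt((-4119/1810 + 35625/7) - 26385) = sqrt(64452417/12670 - 26385) = sqrt(-269845533/12670) = 3*I*sqrt(379882544790)/12670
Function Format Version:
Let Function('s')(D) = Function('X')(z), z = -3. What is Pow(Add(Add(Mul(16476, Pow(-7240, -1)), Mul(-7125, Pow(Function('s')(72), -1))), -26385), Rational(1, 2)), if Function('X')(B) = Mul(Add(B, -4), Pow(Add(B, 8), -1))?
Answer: Mul(Rational(3, 12670), I, Pow(379882544790, Rational(1, 2))) ≈ Mul(145.94, I)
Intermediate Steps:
Function('X')(B) = Mul(Pow(Add(8, B), -1), Add(-4, B)) (Function('X')(B) = Mul(Add(-4, B), Pow(Add(8, B), -1)) = Mul(Pow(Add(8, B), -1), Add(-4, B)))
Function('s')(D) = Rational(-7, 5) (Function('s')(D) = Mul(Pow(Add(8, -3), -1), Add(-4, -3)) = Mul(Pow(5, -1), -7) = Mul(Rational(1, 5), -7) = Rational(-7, 5))
Pow(Add(Add(Mul(16476, Pow(-7240, -1)), Mul(-7125, Pow(Function('s')(72), -1))), -26385), Rational(1, 2)) = Pow(Add(Add(Mul(16476, Pow(-7240, -1)), Mul(-7125, Pow(Rational(-7, 5), -1))), -26385), Rational(1, 2)) = Pow(Add(Add(Mul(16476, Rational(-1, 7240)), Mul(-7125, Rational(-5, 7))), -26385), Rational(1, 2)) = Pow(Add(Add(Rational(-4119, 1810), Rational(35625, 7)), -26385), Rational(1, 2)) = Pow(Add(Rational(64452417, 12670), -26385), Rational(1, 2)) = Pow(Rational(-269845533, 12670), Rational(1, 2)) = Mul(Rational(3, 12670), I, Pow(379882544790, Rational(1, 2)))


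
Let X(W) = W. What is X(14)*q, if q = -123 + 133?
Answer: 140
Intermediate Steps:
q = 10
X(14)*q = 14*10 = 140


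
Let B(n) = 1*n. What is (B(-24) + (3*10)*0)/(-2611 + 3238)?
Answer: -8/209 ≈ -0.038278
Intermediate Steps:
B(n) = n
(B(-24) + (3*10)*0)/(-2611 + 3238) = (-24 + (3*10)*0)/(-2611 + 3238) = (-24 + 30*0)/627 = (-24 + 0)*(1/627) = -24*1/627 = -8/209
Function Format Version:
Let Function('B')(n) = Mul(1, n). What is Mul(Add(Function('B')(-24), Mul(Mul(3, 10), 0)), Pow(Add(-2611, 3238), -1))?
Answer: Rational(-8, 209) ≈ -0.038278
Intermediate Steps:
Function('B')(n) = n
Mul(Add(Function('B')(-24), Mul(Mul(3, 10), 0)), Pow(Add(-2611, 3238), -1)) = Mul(Add(-24, Mul(Mul(3, 10), 0)), Pow(Add(-2611, 3238), -1)) = Mul(Add(-24, Mul(30, 0)), Pow(627, -1)) = Mul(Add(-24, 0), Rational(1, 627)) = Mul(-24, Rational(1, 627)) = Rational(-8, 209)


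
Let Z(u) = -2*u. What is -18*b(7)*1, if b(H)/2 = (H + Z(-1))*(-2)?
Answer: 648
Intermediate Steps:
b(H) = -8 - 4*H (b(H) = 2*((H - 2*(-1))*(-2)) = 2*((H + 2)*(-2)) = 2*((2 + H)*(-2)) = 2*(-4 - 2*H) = -8 - 4*H)
-18*b(7)*1 = -18*(-8 - 4*7)*1 = -18*(-8 - 28)*1 = -18*(-36)*1 = 648*1 = 648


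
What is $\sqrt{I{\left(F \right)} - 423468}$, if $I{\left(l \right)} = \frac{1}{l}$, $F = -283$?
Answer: $\frac{i \sqrt{33915128935}}{283} \approx 650.74 i$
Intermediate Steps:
$\sqrt{I{\left(F \right)} - 423468} = \sqrt{\frac{1}{-283} - 423468} = \sqrt{- \frac{1}{283} - 423468} = \sqrt{- \frac{119841445}{283}} = \frac{i \sqrt{33915128935}}{283}$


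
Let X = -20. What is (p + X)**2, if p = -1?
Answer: 441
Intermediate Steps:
(p + X)**2 = (-1 - 20)**2 = (-21)**2 = 441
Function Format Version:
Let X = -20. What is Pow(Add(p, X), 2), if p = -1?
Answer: 441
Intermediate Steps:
Pow(Add(p, X), 2) = Pow(Add(-1, -20), 2) = Pow(-21, 2) = 441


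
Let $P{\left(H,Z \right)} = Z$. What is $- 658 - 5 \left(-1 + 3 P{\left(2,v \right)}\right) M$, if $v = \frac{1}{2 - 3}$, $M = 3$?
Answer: $-39480$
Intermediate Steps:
$v = -1$ ($v = \frac{1}{-1} = -1$)
$- 658 - 5 \left(-1 + 3 P{\left(2,v \right)}\right) M = - 658 - 5 \left(-1 + 3 \left(-1\right)\right) 3 = - 658 - 5 \left(-1 - 3\right) 3 = - 658 \left(-5\right) \left(-4\right) 3 = - 658 \cdot 20 \cdot 3 = \left(-658\right) 60 = -39480$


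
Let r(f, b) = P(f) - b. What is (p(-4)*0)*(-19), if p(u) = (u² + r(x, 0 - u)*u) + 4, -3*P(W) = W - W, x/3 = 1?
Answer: 0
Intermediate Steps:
x = 3 (x = 3*1 = 3)
P(W) = 0 (P(W) = -(W - W)/3 = -⅓*0 = 0)
r(f, b) = -b (r(f, b) = 0 - b = -b)
p(u) = 4 + 2*u² (p(u) = (u² + (-(0 - u))*u) + 4 = (u² + (-(-1)*u)*u) + 4 = (u² + u*u) + 4 = (u² + u²) + 4 = 2*u² + 4 = 4 + 2*u²)
(p(-4)*0)*(-19) = ((4 + 2*(-4)²)*0)*(-19) = ((4 + 2*16)*0)*(-19) = ((4 + 32)*0)*(-19) = (36*0)*(-19) = 0*(-19) = 0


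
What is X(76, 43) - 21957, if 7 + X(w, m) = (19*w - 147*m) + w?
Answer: -26765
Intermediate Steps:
X(w, m) = -7 - 147*m + 20*w (X(w, m) = -7 + ((19*w - 147*m) + w) = -7 + ((-147*m + 19*w) + w) = -7 + (-147*m + 20*w) = -7 - 147*m + 20*w)
X(76, 43) - 21957 = (-7 - 147*43 + 20*76) - 21957 = (-7 - 6321 + 1520) - 21957 = -4808 - 21957 = -26765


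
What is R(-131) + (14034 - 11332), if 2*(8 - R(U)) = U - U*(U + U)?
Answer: 39873/2 ≈ 19937.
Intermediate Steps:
R(U) = 8 + U**2 - U/2 (R(U) = 8 - (U - U*(U + U))/2 = 8 - (U - U*2*U)/2 = 8 - (U - 2*U**2)/2 = 8 + (U**2 - U/2) = 8 + U**2 - U/2)
R(-131) + (14034 - 11332) = (8 + (-131)**2 - 1/2*(-131)) + (14034 - 11332) = (8 + 17161 + 131/2) + 2702 = 34469/2 + 2702 = 39873/2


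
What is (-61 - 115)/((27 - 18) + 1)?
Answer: -88/5 ≈ -17.600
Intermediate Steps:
(-61 - 115)/((27 - 18) + 1) = -176/(9 + 1) = -176/10 = (⅒)*(-176) = -88/5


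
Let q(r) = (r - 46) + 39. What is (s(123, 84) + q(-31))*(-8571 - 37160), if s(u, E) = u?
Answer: -3887135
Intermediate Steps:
q(r) = -7 + r (q(r) = (-46 + r) + 39 = -7 + r)
(s(123, 84) + q(-31))*(-8571 - 37160) = (123 + (-7 - 31))*(-8571 - 37160) = (123 - 38)*(-45731) = 85*(-45731) = -3887135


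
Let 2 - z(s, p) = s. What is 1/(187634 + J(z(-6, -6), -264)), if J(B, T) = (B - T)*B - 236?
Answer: 1/189574 ≈ 5.2750e-6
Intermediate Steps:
z(s, p) = 2 - s
J(B, T) = -236 + B*(B - T) (J(B, T) = B*(B - T) - 236 = -236 + B*(B - T))
1/(187634 + J(z(-6, -6), -264)) = 1/(187634 + (-236 + (2 - 1*(-6))² - 1*(2 - 1*(-6))*(-264))) = 1/(187634 + (-236 + (2 + 6)² - 1*(2 + 6)*(-264))) = 1/(187634 + (-236 + 8² - 1*8*(-264))) = 1/(187634 + (-236 + 64 + 2112)) = 1/(187634 + 1940) = 1/189574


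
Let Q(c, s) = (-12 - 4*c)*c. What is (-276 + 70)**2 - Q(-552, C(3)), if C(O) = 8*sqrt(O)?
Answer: 1254628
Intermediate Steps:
Q(c, s) = c*(-12 - 4*c)
(-276 + 70)**2 - Q(-552, C(3)) = (-276 + 70)**2 - (-4)*(-552)*(3 - 552) = (-206)**2 - (-4)*(-552)*(-549) = 42436 - 1*(-1212192) = 42436 + 1212192 = 1254628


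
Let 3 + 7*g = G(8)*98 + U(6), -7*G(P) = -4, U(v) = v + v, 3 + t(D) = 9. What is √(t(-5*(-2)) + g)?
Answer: √749/7 ≈ 3.9097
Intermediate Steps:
t(D) = 6 (t(D) = -3 + 9 = 6)
U(v) = 2*v
G(P) = 4/7 (G(P) = -⅐*(-4) = 4/7)
g = 65/7 (g = -3/7 + ((4/7)*98 + 2*6)/7 = -3/7 + (56 + 12)/7 = -3/7 + (⅐)*68 = -3/7 + 68/7 = 65/7 ≈ 9.2857)
√(t(-5*(-2)) + g) = √(6 + 65/7) = √(107/7) = √749/7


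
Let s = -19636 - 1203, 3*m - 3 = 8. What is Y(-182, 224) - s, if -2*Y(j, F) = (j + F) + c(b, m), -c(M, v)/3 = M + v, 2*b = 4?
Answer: 41653/2 ≈ 20827.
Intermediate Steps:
b = 2 (b = (½)*4 = 2)
m = 11/3 (m = 1 + (⅓)*8 = 1 + 8/3 = 11/3 ≈ 3.6667)
c(M, v) = -3*M - 3*v (c(M, v) = -3*(M + v) = -3*M - 3*v)
s = -20839
Y(j, F) = 17/2 - F/2 - j/2 (Y(j, F) = -((j + F) + (-3*2 - 3*11/3))/2 = -((F + j) + (-6 - 11))/2 = -((F + j) - 17)/2 = -(-17 + F + j)/2 = 17/2 - F/2 - j/2)
Y(-182, 224) - s = (17/2 - ½*224 - ½*(-182)) - 1*(-20839) = (17/2 - 112 + 91) + 20839 = -25/2 + 20839 = 41653/2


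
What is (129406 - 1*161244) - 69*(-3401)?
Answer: 202831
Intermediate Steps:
(129406 - 1*161244) - 69*(-3401) = (129406 - 161244) - 1*(-234669) = -31838 + 234669 = 202831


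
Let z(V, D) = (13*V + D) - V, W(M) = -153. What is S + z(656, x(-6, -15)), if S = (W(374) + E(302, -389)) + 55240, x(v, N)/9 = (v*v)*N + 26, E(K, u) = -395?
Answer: 57938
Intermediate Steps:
x(v, N) = 234 + 9*N*v**2 (x(v, N) = 9*((v*v)*N + 26) = 9*(v**2*N + 26) = 9*(N*v**2 + 26) = 9*(26 + N*v**2) = 234 + 9*N*v**2)
z(V, D) = D + 12*V (z(V, D) = (D + 13*V) - V = D + 12*V)
S = 54692 (S = (-153 - 395) + 55240 = -548 + 55240 = 54692)
S + z(656, x(-6, -15)) = 54692 + ((234 + 9*(-15)*(-6)**2) + 12*656) = 54692 + ((234 + 9*(-15)*36) + 7872) = 54692 + ((234 - 4860) + 7872) = 54692 + (-4626 + 7872) = 54692 + 3246 = 57938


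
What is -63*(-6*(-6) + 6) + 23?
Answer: -2623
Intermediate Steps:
-63*(-6*(-6) + 6) + 23 = -63*(36 + 6) + 23 = -63*42 + 23 = -2646 + 23 = -2623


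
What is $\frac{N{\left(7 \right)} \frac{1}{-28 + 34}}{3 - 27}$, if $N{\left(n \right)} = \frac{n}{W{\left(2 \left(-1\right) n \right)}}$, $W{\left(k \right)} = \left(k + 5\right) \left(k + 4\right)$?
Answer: $- \frac{7}{12960} \approx -0.00054012$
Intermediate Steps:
$W{\left(k \right)} = \left(4 + k\right) \left(5 + k\right)$ ($W{\left(k \right)} = \left(5 + k\right) \left(4 + k\right) = \left(4 + k\right) \left(5 + k\right)$)
$N{\left(n \right)} = \frac{n}{20 - 18 n + 4 n^{2}}$ ($N{\left(n \right)} = \frac{n}{20 + \left(2 \left(-1\right) n\right)^{2} + 9 \cdot 2 \left(-1\right) n} = \frac{n}{20 + \left(- 2 n\right)^{2} + 9 \left(- 2 n\right)} = \frac{n}{20 + 4 n^{2} - 18 n} = \frac{n}{20 - 18 n + 4 n^{2}}$)
$\frac{N{\left(7 \right)} \frac{1}{-28 + 34}}{3 - 27} = \frac{\frac{1}{2} \cdot 7 \frac{1}{10 - 63 + 2 \cdot 7^{2}} \frac{1}{-28 + 34}}{3 - 27} = \frac{\frac{1}{2} \cdot 7 \frac{1}{10 - 63 + 2 \cdot 49} \cdot \frac{1}{6}}{-24} = \frac{1}{2} \cdot 7 \frac{1}{10 - 63 + 98} \cdot \frac{1}{6} \left(- \frac{1}{24}\right) = \frac{1}{2} \cdot 7 \cdot \frac{1}{45} \cdot \frac{1}{6} \left(- \frac{1}{24}\right) = \frac{7}{90} \cdot \frac{1}{6} \left(- \frac{1}{24}\right) = \frac{7}{540} \left(- \frac{1}{24}\right) = - \frac{7}{12960}$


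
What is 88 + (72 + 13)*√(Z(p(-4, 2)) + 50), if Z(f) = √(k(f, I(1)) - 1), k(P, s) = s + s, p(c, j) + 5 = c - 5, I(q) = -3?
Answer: 88 + 85*√(50 + I*√7) ≈ 689.25 + 15.896*I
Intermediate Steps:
p(c, j) = -10 + c (p(c, j) = -5 + (c - 5) = -5 + (-5 + c) = -10 + c)
k(P, s) = 2*s
Z(f) = I*√7 (Z(f) = √(2*(-3) - 1) = √(-6 - 1) = √(-7) = I*√7)
88 + (72 + 13)*√(Z(p(-4, 2)) + 50) = 88 + (72 + 13)*√(I*√7 + 50) = 88 + 85*√(50 + I*√7)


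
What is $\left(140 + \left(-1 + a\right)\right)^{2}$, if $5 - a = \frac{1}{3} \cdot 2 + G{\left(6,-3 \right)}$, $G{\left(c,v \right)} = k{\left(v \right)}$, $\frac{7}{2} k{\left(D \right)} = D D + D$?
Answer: $\frac{8844676}{441} \approx 20056.0$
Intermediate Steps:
$k{\left(D \right)} = \frac{2 D}{7} + \frac{2 D^{2}}{7}$ ($k{\left(D \right)} = \frac{2 \left(D D + D\right)}{7} = \frac{2 \left(D^{2} + D\right)}{7} = \frac{2 \left(D + D^{2}\right)}{7} = \frac{2 D}{7} + \frac{2 D^{2}}{7}$)
$G{\left(c,v \right)} = \frac{2 v \left(1 + v\right)}{7}$
$a = \frac{55}{21}$ ($a = 5 - \left(\frac{1}{3} \cdot 2 + \frac{2}{7} \left(-3\right) \left(1 - 3\right)\right) = 5 - \left(\frac{1}{3} \cdot 2 + \frac{2}{7} \left(-3\right) \left(-2\right)\right) = 5 - \left(\frac{2}{3} + \frac{12}{7}\right) = 5 - \frac{50}{21} = \frac{55}{21} \approx 2.619$)
$\left(140 + \left(-1 + a\right)\right)^{2} = \left(140 + \left(-1 + \frac{55}{21}\right)\right)^{2} = \left(140 + \frac{34}{21}\right)^{2} = \left(\frac{2974}{21}\right)^{2} = \frac{8844676}{441}$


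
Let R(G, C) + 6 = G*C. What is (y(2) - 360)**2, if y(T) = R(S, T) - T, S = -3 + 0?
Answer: 139876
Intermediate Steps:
S = -3
R(G, C) = -6 + C*G (R(G, C) = -6 + G*C = -6 + C*G)
y(T) = -6 - 4*T (y(T) = (-6 + T*(-3)) - T = (-6 - 3*T) - T = -6 - 4*T)
(y(2) - 360)**2 = ((-6 - 4*2) - 360)**2 = ((-6 - 8) - 360)**2 = (-14 - 360)**2 = (-374)**2 = 139876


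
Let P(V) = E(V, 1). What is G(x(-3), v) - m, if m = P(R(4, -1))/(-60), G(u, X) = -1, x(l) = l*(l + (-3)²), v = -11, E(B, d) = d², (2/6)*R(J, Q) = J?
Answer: -59/60 ≈ -0.98333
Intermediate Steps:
R(J, Q) = 3*J
x(l) = l*(9 + l) (x(l) = l*(l + 9) = l*(9 + l))
P(V) = 1 (P(V) = 1² = 1)
m = -1/60 (m = 1/(-60) = 1*(-1/60) = -1/60 ≈ -0.016667)
G(x(-3), v) - m = -1 - 1*(-1/60) = -1 + 1/60 = -59/60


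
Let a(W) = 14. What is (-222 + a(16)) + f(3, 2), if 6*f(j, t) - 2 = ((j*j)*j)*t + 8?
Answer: -592/3 ≈ -197.33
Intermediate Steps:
f(j, t) = 5/3 + t*j³/6 (f(j, t) = ⅓ + (((j*j)*j)*t + 8)/6 = ⅓ + ((j²*j)*t + 8)/6 = ⅓ + (j³*t + 8)/6 = ⅓ + (t*j³ + 8)/6 = ⅓ + (8 + t*j³)/6 = ⅓ + (4/3 + t*j³/6) = 5/3 + t*j³/6)
(-222 + a(16)) + f(3, 2) = (-222 + 14) + (5/3 + (⅙)*2*3³) = -208 + (5/3 + (⅙)*2*27) = -208 + (5/3 + 9) = -208 + 32/3 = -592/3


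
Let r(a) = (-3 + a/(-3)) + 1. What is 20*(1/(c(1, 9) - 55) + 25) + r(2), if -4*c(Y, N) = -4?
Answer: 13418/27 ≈ 496.96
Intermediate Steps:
c(Y, N) = 1 (c(Y, N) = -¼*(-4) = 1)
r(a) = -2 - a/3 (r(a) = (-3 + a*(-⅓)) + 1 = (-3 - a/3) + 1 = -2 - a/3)
20*(1/(c(1, 9) - 55) + 25) + r(2) = 20*(1/(1 - 55) + 25) + (-2 - ⅓*2) = 20*(1/(-54) + 25) + (-2 - ⅔) = 20*(-1/54 + 25) - 8/3 = 20*(1349/54) - 8/3 = 13490/27 - 8/3 = 13418/27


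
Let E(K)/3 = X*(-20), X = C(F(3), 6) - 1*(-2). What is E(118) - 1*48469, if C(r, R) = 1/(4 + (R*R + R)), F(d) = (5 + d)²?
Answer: -1117577/23 ≈ -48590.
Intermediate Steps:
C(r, R) = 1/(4 + R + R²) (C(r, R) = 1/(4 + (R² + R)) = 1/(4 + (R + R²)) = 1/(4 + R + R²))
X = 93/46 (X = 1/(4 + 6 + 6²) - 1*(-2) = 1/(4 + 6 + 36) + 2 = 1/46 + 2 = 93/46 ≈ 2.0217)
E(K) = -2790/23 (E(K) = 3*((93/46)*(-20)) = 3*(-930/23) = -2790/23)
E(118) - 1*48469 = -2790/23 - 1*48469 = -2790/23 - 48469 = -1117577/23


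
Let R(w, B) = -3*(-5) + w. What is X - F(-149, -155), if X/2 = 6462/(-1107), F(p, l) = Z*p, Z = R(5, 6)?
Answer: 365104/123 ≈ 2968.3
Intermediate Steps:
R(w, B) = 15 + w
Z = 20 (Z = 15 + 5 = 20)
F(p, l) = 20*p
X = -1436/123 (X = 2*(6462/(-1107)) = 2*(6462*(-1/1107)) = 2*(-718/123) = -1436/123 ≈ -11.675)
X - F(-149, -155) = -1436/123 - 20*(-149) = -1436/123 - 1*(-2980) = -1436/123 + 2980 = 365104/123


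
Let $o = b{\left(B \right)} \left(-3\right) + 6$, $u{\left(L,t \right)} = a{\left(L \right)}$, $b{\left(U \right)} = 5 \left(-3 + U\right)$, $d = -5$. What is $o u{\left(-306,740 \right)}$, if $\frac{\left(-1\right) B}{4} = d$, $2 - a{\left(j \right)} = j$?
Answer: $-76692$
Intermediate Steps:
$a{\left(j \right)} = 2 - j$
$B = 20$ ($B = \left(-4\right) \left(-5\right) = 20$)
$b{\left(U \right)} = -15 + 5 U$
$u{\left(L,t \right)} = 2 - L$
$o = -249$ ($o = \left(-15 + 5 \cdot 20\right) \left(-3\right) + 6 = \left(-15 + 100\right) \left(-3\right) + 6 = 85 \left(-3\right) + 6 = -255 + 6 = -249$)
$o u{\left(-306,740 \right)} = - 249 \left(2 - -306\right) = - 249 \left(2 + 306\right) = \left(-249\right) 308 = -76692$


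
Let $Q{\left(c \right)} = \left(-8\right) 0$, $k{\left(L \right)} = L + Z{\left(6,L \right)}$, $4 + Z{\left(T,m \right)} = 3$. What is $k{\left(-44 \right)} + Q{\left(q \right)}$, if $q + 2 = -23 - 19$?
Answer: $-45$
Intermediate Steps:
$Z{\left(T,m \right)} = -1$ ($Z{\left(T,m \right)} = -4 + 3 = -1$)
$k{\left(L \right)} = -1 + L$ ($k{\left(L \right)} = L - 1 = -1 + L$)
$q = -44$ ($q = -2 - 42 = -44$)
$Q{\left(c \right)} = 0$
$k{\left(-44 \right)} + Q{\left(q \right)} = \left(-1 - 44\right) + 0 = -45 + 0 = -45$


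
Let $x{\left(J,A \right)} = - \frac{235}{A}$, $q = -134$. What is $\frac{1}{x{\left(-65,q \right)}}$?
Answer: $\frac{134}{235} \approx 0.57021$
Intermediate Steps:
$\frac{1}{x{\left(-65,q \right)}} = \frac{1}{\left(-235\right) \frac{1}{-134}} = \frac{1}{\left(-235\right) \left(- \frac{1}{134}\right)} = \frac{1}{\frac{235}{134}} = \frac{134}{235}$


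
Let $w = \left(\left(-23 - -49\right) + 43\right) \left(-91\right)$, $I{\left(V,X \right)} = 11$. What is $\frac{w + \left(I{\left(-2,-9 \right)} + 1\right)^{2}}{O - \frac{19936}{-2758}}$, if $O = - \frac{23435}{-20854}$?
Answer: $- \frac{8401346710}{11437597} \approx -734.54$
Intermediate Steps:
$O = \frac{23435}{20854}$ ($O = \left(-23435\right) \left(- \frac{1}{20854}\right) = \frac{23435}{20854} \approx 1.1238$)
$w = -6279$ ($w = \left(\left(-23 + 49\right) + 43\right) \left(-91\right) = \left(26 + 43\right) \left(-91\right) = 69 \left(-91\right) = -6279$)
$\frac{w + \left(I{\left(-2,-9 \right)} + 1\right)^{2}}{O - \frac{19936}{-2758}} = \frac{-6279 + \left(11 + 1\right)^{2}}{\frac{23435}{20854} - \frac{19936}{-2758}} = \frac{-6279 + 12^{2}}{\frac{23435}{20854} - - \frac{1424}{197}} = \frac{-6279 + 144}{\frac{23435}{20854} + \frac{1424}{197}} = - \frac{6135}{\frac{34312791}{4108238}} = \left(-6135\right) \frac{4108238}{34312791} = - \frac{8401346710}{11437597}$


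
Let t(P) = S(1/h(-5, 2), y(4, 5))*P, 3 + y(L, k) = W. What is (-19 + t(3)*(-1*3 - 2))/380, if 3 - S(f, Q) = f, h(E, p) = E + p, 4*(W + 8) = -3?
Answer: -69/380 ≈ -0.18158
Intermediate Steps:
W = -35/4 (W = -8 + (1/4)*(-3) = -8 - 3/4 = -35/4 ≈ -8.7500)
y(L, k) = -47/4 (y(L, k) = -3 - 35/4 = -47/4)
S(f, Q) = 3 - f
t(P) = 10*P/3 (t(P) = (3 - 1/(-5 + 2))*P = (3 - 1/(-3))*P = (3 - 1*(-1/3))*P = (3 + 1/3)*P = 10*P/3)
(-19 + t(3)*(-1*3 - 2))/380 = (-19 + ((10/3)*3)*(-1*3 - 2))/380 = (-19 + 10*(-3 - 2))/380 = (-19 + 10*(-5))/380 = (-19 - 50)/380 = (1/380)*(-69) = -69/380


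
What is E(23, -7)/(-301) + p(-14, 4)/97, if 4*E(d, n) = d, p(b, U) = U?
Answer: 2585/116788 ≈ 0.022134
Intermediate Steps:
E(d, n) = d/4
E(23, -7)/(-301) + p(-14, 4)/97 = ((1/4)*23)/(-301) + 4/97 = (23/4)*(-1/301) + 4*(1/97) = -23/1204 + 4/97 = 2585/116788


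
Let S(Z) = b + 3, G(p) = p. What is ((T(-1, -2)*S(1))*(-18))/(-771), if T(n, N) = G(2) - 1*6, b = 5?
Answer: -192/257 ≈ -0.74708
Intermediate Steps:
S(Z) = 8 (S(Z) = 5 + 3 = 8)
T(n, N) = -4 (T(n, N) = 2 - 1*6 = 2 - 6 = -4)
((T(-1, -2)*S(1))*(-18))/(-771) = (-4*8*(-18))/(-771) = -32*(-18)*(-1/771) = 576*(-1/771) = -192/257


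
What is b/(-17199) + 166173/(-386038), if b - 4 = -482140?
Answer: 61088269247/2213155854 ≈ 27.602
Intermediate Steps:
b = -482136 (b = 4 - 482140 = -482136)
b/(-17199) + 166173/(-386038) = -482136/(-17199) + 166173/(-386038) = -482136*(-1/17199) + 166173*(-1/386038) = 160712/5733 - 166173/386038 = 61088269247/2213155854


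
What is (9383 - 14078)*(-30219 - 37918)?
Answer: 319903215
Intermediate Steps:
(9383 - 14078)*(-30219 - 37918) = -4695*(-68137) = 319903215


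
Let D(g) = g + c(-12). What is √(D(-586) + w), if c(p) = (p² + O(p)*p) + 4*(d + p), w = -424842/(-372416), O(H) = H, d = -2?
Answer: 3*I*√1327378/184 ≈ 18.785*I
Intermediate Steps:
w = 19311/16928 (w = -424842*(-1/372416) = 19311/16928 ≈ 1.1408)
c(p) = -8 + 2*p² + 4*p (c(p) = (p² + p*p) + 4*(-2 + p) = (p² + p²) + (-8 + 4*p) = 2*p² + (-8 + 4*p) = -8 + 2*p² + 4*p)
D(g) = 232 + g (D(g) = g + (-8 + 2*(-12)² + 4*(-12)) = g + (-8 + 2*144 - 48) = g + (-8 + 288 - 48) = g + 232 = 232 + g)
√(D(-586) + w) = √((232 - 586) + 19311/16928) = √(-354 + 19311/16928) = √(-5973201/16928) = 3*I*√1327378/184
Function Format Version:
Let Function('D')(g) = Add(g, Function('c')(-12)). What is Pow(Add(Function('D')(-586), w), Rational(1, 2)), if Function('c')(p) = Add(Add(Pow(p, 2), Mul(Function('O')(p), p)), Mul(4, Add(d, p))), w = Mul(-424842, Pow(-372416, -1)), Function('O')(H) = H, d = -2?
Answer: Mul(Rational(3, 184), I, Pow(1327378, Rational(1, 2))) ≈ Mul(18.785, I)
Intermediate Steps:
w = Rational(19311, 16928) (w = Mul(-424842, Rational(-1, 372416)) = Rational(19311, 16928) ≈ 1.1408)
Function('c')(p) = Add(-8, Mul(2, Pow(p, 2)), Mul(4, p)) (Function('c')(p) = Add(Add(Pow(p, 2), Mul(p, p)), Mul(4, Add(-2, p))) = Add(Add(Pow(p, 2), Pow(p, 2)), Add(-8, Mul(4, p))) = Add(Mul(2, Pow(p, 2)), Add(-8, Mul(4, p))) = Add(-8, Mul(2, Pow(p, 2)), Mul(4, p)))
Function('D')(g) = Add(232, g) (Function('D')(g) = Add(g, Add(-8, Mul(2, Pow(-12, 2)), Mul(4, -12))) = Add(g, Add(-8, Mul(2, 144), -48)) = Add(g, Add(-8, 288, -48)) = Add(g, 232) = Add(232, g))
Pow(Add(Function('D')(-586), w), Rational(1, 2)) = Pow(Add(Add(232, -586), Rational(19311, 16928)), Rational(1, 2)) = Pow(Add(-354, Rational(19311, 16928)), Rational(1, 2)) = Pow(Rational(-5973201, 16928), Rational(1, 2)) = Mul(Rational(3, 184), I, Pow(1327378, Rational(1, 2)))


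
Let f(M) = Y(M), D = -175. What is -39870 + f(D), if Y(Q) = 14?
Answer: -39856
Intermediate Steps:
f(M) = 14
-39870 + f(D) = -39870 + 14 = -39856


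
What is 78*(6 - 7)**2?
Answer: 78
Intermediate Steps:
78*(6 - 7)**2 = 78*(-1)**2 = 78*1 = 78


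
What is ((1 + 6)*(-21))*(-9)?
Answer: 1323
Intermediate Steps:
((1 + 6)*(-21))*(-9) = (7*(-21))*(-9) = -147*(-9) = 1323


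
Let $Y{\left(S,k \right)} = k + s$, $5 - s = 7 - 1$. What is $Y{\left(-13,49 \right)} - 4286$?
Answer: $-4238$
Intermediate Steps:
$s = -1$ ($s = 5 - \left(7 - 1\right) = 5 - 6 = -1$)
$Y{\left(S,k \right)} = -1 + k$ ($Y{\left(S,k \right)} = k - 1 = -1 + k$)
$Y{\left(-13,49 \right)} - 4286 = \left(-1 + 49\right) - 4286 = 48 - 4286 = -4238$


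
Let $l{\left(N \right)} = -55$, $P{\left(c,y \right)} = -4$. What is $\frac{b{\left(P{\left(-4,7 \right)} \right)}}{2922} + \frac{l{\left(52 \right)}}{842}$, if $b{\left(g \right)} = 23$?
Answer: $- \frac{35336}{615081} \approx -0.057449$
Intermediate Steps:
$\frac{b{\left(P{\left(-4,7 \right)} \right)}}{2922} + \frac{l{\left(52 \right)}}{842} = \frac{23}{2922} - \frac{55}{842} = - \frac{35336}{615081}$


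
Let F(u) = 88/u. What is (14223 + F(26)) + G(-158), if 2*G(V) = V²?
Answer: 347209/13 ≈ 26708.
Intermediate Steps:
G(V) = V²/2
(14223 + F(26)) + G(-158) = (14223 + 88/26) + (½)*(-158)² = (14223 + 88*(1/26)) + (½)*24964 = (14223 + 44/13) + 12482 = 184943/13 + 12482 = 347209/13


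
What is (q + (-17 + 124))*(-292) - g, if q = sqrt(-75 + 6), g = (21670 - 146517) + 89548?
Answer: 4055 - 292*I*sqrt(69) ≈ 4055.0 - 2425.5*I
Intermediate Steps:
g = -35299 (g = -124847 + 89548 = -35299)
q = I*sqrt(69) (q = sqrt(-69) = I*sqrt(69) ≈ 8.3066*I)
(q + (-17 + 124))*(-292) - g = (I*sqrt(69) + (-17 + 124))*(-292) - 1*(-35299) = (I*sqrt(69) + 107)*(-292) + 35299 = (107 + I*sqrt(69))*(-292) + 35299 = (-31244 - 292*I*sqrt(69)) + 35299 = 4055 - 292*I*sqrt(69)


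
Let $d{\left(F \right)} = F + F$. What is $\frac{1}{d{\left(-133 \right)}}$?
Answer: $- \frac{1}{266} \approx -0.0037594$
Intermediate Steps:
$d{\left(F \right)} = 2 F$
$\frac{1}{d{\left(-133 \right)}} = \frac{1}{2 \left(-133\right)} = \frac{1}{-266} = - \frac{1}{266}$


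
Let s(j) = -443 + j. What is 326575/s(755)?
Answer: 326575/312 ≈ 1046.7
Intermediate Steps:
326575/s(755) = 326575/(-443 + 755) = 326575/312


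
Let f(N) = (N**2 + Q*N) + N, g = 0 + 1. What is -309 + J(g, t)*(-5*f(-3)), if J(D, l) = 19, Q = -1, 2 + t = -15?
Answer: -1164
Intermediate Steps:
t = -17 (t = -2 - 15 = -17)
g = 1
f(N) = N**2 (f(N) = (N**2 - N) + N = N**2)
-309 + J(g, t)*(-5*f(-3)) = -309 + 19*(-5*(-3)**2) = -309 + 19*(-5*9) = -309 + 19*(-45) = -309 - 855 = -1164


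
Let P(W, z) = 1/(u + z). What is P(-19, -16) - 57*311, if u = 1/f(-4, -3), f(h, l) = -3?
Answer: -868626/49 ≈ -17727.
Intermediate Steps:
u = -⅓ (u = 1/(-3) = -⅓ ≈ -0.33333)
P(W, z) = 1/(-⅓ + z)
P(-19, -16) - 57*311 = 3/(-1 + 3*(-16)) - 57*311 = 3/(-1 - 48) - 17727 = 3/(-49) - 17727 = 3*(-1/49) - 17727 = -3/49 - 17727 = -868626/49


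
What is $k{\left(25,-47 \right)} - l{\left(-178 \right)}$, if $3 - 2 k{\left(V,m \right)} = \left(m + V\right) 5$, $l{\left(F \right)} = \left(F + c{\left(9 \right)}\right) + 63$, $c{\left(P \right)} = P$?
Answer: $\frac{325}{2} \approx 162.5$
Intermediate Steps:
$l{\left(F \right)} = 72 + F$ ($l{\left(F \right)} = \left(F + 9\right) + 63 = \left(9 + F\right) + 63 = 72 + F$)
$k{\left(V,m \right)} = \frac{3}{2} - \frac{5 V}{2} - \frac{5 m}{2}$ ($k{\left(V,m \right)} = \frac{3}{2} - \frac{\left(m + V\right) 5}{2} = \frac{3}{2} - \frac{\left(V + m\right) 5}{2} = \frac{3}{2} - \frac{5 V + 5 m}{2} = \frac{3}{2} - \left(\frac{5 V}{2} + \frac{5 m}{2}\right) = \frac{3}{2} - \frac{5 V}{2} - \frac{5 m}{2}$)
$k{\left(25,-47 \right)} - l{\left(-178 \right)} = \left(\frac{3}{2} - \frac{125}{2} - - \frac{235}{2}\right) - \left(72 - 178\right) = \left(\frac{3}{2} - \frac{125}{2} + \frac{235}{2}\right) - -106 = \frac{113}{2} + 106 = \frac{325}{2}$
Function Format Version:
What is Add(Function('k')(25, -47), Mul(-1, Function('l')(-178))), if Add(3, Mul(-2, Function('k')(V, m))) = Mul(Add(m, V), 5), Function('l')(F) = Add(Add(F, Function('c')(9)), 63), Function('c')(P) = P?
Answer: Rational(325, 2) ≈ 162.50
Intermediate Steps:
Function('l')(F) = Add(72, F) (Function('l')(F) = Add(Add(F, 9), 63) = Add(Add(9, F), 63) = Add(72, F))
Function('k')(V, m) = Add(Rational(3, 2), Mul(Rational(-5, 2), V), Mul(Rational(-5, 2), m)) (Function('k')(V, m) = Add(Rational(3, 2), Mul(Rational(-1, 2), Mul(Add(m, V), 5))) = Add(Rational(3, 2), Mul(Rational(-1, 2), Mul(Add(V, m), 5))) = Add(Rational(3, 2), Mul(Rational(-1, 2), Add(Mul(5, V), Mul(5, m)))) = Add(Rational(3, 2), Add(Mul(Rational(-5, 2), V), Mul(Rational(-5, 2), m))) = Add(Rational(3, 2), Mul(Rational(-5, 2), V), Mul(Rational(-5, 2), m)))
Add(Function('k')(25, -47), Mul(-1, Function('l')(-178))) = Add(Add(Rational(3, 2), Mul(Rational(-5, 2), 25), Mul(Rational(-5, 2), -47)), Mul(-1, Add(72, -178))) = Add(Add(Rational(3, 2), Rational(-125, 2), Rational(235, 2)), Mul(-1, -106)) = Add(Rational(113, 2), 106) = Rational(325, 2)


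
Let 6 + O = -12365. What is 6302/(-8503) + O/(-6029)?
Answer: 67195855/51264587 ≈ 1.3108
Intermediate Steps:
O = -12371 (O = -6 - 12365 = -12371)
6302/(-8503) + O/(-6029) = 6302/(-8503) - 12371/(-6029) = 6302*(-1/8503) - 12371*(-1/6029) = -6302/8503 + 12371/6029 = 67195855/51264587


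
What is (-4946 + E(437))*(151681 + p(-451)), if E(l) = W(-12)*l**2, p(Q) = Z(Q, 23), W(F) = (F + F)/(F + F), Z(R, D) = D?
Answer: 28220433192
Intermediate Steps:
W(F) = 1 (W(F) = (2*F)/((2*F)) = (2*F)*(1/(2*F)) = 1)
p(Q) = 23
E(l) = l**2 (E(l) = 1*l**2 = l**2)
(-4946 + E(437))*(151681 + p(-451)) = (-4946 + 437**2)*(151681 + 23) = (-4946 + 190969)*151704 = 186023*151704 = 28220433192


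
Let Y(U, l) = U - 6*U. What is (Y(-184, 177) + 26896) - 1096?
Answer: 26720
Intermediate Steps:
Y(U, l) = -5*U
(Y(-184, 177) + 26896) - 1096 = (-5*(-184) + 26896) - 1096 = (920 + 26896) - 1096 = 27816 - 1096 = 26720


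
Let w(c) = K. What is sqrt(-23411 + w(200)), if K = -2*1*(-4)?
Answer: I*sqrt(23403) ≈ 152.98*I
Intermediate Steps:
K = 8 (K = -2*(-4) = 8)
w(c) = 8
sqrt(-23411 + w(200)) = sqrt(-23411 + 8) = sqrt(-23403) = I*sqrt(23403)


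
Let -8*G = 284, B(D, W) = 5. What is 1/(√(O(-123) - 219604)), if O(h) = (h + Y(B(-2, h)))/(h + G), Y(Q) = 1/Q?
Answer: -I*√15324797570/58011852 ≈ -0.0021339*I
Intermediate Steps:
G = -71/2 (G = -⅛*284 = -71/2 ≈ -35.500)
O(h) = (⅕ + h)/(-71/2 + h) (O(h) = (h + 1/5)/(h - 71/2) = (h + ⅕)/(-71/2 + h) = (⅕ + h)/(-71/2 + h))
1/(√(O(-123) - 219604)) = 1/(√(2*(1 + 5*(-123))/(5*(-71 + 2*(-123))) - 219604)) = 1/(√(2*(1 - 615)/(5*(-71 - 246)) - 219604)) = 1/(√((⅖)*(-614)/(-317) - 219604)) = 1/(√((⅖)*(-1/317)*(-614) - 219604)) = 1/(√(1228/1585 - 219604)) = 1/(√(-348071112/1585)) = 1/(6*I*√15324797570/1585) = -I*√15324797570/58011852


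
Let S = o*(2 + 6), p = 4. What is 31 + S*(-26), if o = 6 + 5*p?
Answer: -5377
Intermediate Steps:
o = 26 (o = 6 + 5*4 = 6 + 20 = 26)
S = 208 (S = 26*(2 + 6) = 26*8 = 208)
31 + S*(-26) = 31 + 208*(-26) = 31 - 5408 = -5377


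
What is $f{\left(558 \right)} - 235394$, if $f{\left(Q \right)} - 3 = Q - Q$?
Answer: $-235391$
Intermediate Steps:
$f{\left(Q \right)} = 3$ ($f{\left(Q \right)} = 3 + \left(Q - Q\right) = 3 + 0 = 3$)
$f{\left(558 \right)} - 235394 = 3 - 235394 = -235391$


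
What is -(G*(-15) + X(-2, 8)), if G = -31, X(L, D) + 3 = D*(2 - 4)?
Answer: -446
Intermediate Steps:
X(L, D) = -3 - 2*D (X(L, D) = -3 + D*(2 - 4) = -3 + D*(-2) = -3 - 2*D)
-(G*(-15) + X(-2, 8)) = -(-31*(-15) + (-3 - 2*8)) = -(465 + (-3 - 16)) = -(465 - 19) = -1*446 = -446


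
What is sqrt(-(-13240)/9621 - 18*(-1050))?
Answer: 38*sqrt(134624515)/3207 ≈ 137.48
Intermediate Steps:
sqrt(-(-13240)/9621 - 18*(-1050)) = sqrt(-(-13240)/9621 + 18900) = sqrt(-1*(-13240/9621) + 18900) = sqrt(13240/9621 + 18900) = sqrt(181850140/9621) = 38*sqrt(134624515)/3207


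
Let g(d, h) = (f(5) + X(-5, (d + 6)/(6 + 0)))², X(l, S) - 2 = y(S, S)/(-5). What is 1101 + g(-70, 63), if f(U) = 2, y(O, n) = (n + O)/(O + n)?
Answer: 27886/25 ≈ 1115.4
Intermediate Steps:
y(O, n) = 1 (y(O, n) = (O + n)/(O + n) = 1)
X(l, S) = 9/5 (X(l, S) = 2 + 1/(-5) = 2 + 1*(-⅕) = 2 - ⅕ = 9/5)
g(d, h) = 361/25 (g(d, h) = (2 + 9/5)² = (19/5)² = 361/25)
1101 + g(-70, 63) = 1101 + 361/25 = 27886/25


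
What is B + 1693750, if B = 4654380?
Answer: 6348130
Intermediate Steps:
B + 1693750 = 4654380 + 1693750 = 6348130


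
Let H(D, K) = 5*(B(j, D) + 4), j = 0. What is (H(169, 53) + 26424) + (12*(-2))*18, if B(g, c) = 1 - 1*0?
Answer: 26017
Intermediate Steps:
B(g, c) = 1 (B(g, c) = 1 + 0 = 1)
H(D, K) = 25 (H(D, K) = 5*(1 + 4) = 5*5 = 25)
(H(169, 53) + 26424) + (12*(-2))*18 = (25 + 26424) + (12*(-2))*18 = 26449 - 24*18 = 26449 - 432 = 26017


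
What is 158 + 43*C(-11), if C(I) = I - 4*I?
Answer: 1577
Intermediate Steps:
C(I) = -3*I
158 + 43*C(-11) = 158 + 43*(-3*(-11)) = 158 + 43*33 = 158 + 1419 = 1577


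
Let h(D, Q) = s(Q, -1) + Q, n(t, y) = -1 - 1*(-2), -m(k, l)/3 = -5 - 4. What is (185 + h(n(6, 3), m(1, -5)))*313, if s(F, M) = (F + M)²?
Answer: 277944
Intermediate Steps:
m(k, l) = 27 (m(k, l) = -3*(-5 - 4) = -3*(-9) = 27)
n(t, y) = 1 (n(t, y) = -1 + 2 = 1)
h(D, Q) = Q + (-1 + Q)² (h(D, Q) = (Q - 1)² + Q = (-1 + Q)² + Q = Q + (-1 + Q)²)
(185 + h(n(6, 3), m(1, -5)))*313 = (185 + (27 + (-1 + 27)²))*313 = (185 + (27 + 26²))*313 = (185 + (27 + 676))*313 = (185 + 703)*313 = 888*313 = 277944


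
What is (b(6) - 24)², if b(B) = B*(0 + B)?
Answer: 144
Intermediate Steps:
b(B) = B² (b(B) = B*B = B²)
(b(6) - 24)² = (6² - 24)² = (36 - 24)² = 12² = 144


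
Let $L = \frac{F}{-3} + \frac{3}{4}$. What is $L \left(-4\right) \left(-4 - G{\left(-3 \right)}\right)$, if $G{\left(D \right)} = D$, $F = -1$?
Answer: $\frac{13}{3} \approx 4.3333$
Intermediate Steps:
$L = \frac{13}{12}$ ($L = - \frac{1}{-3} + \frac{3}{4} = \left(-1\right) \left(- \frac{1}{3}\right) + 3 \cdot \frac{1}{4} = \frac{1}{3} + \frac{3}{4} = \frac{13}{12} \approx 1.0833$)
$L \left(-4\right) \left(-4 - G{\left(-3 \right)}\right) = \frac{13}{12} \left(-4\right) \left(-4 - -3\right) = - \frac{13 \left(-4 + 3\right)}{3} = \left(- \frac{13}{3}\right) \left(-1\right) = \frac{13}{3}$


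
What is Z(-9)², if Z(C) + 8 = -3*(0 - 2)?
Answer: 4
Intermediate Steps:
Z(C) = -2 (Z(C) = -8 - 3*(0 - 2) = -8 - 3*(-2) = -8 + 6 = -2)
Z(-9)² = (-2)² = 4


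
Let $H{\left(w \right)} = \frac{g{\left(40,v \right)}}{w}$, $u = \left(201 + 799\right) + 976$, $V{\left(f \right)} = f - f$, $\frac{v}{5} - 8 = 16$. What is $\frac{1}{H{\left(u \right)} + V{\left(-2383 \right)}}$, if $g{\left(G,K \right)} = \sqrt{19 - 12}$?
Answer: $\frac{1976 \sqrt{7}}{7} \approx 746.86$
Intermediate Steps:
$v = 120$ ($v = 40 + 5 \cdot 16 = 40 + 80 = 120$)
$V{\left(f \right)} = 0$
$u = 1976$ ($u = 1000 + 976 = 1976$)
$g{\left(G,K \right)} = \sqrt{7}$
$H{\left(w \right)} = \frac{\sqrt{7}}{w}$
$\frac{1}{H{\left(u \right)} + V{\left(-2383 \right)}} = \frac{1}{\frac{\sqrt{7}}{1976} + 0} = \frac{1}{\frac{1}{1976} \sqrt{7}} = \frac{1976 \sqrt{7}}{7}$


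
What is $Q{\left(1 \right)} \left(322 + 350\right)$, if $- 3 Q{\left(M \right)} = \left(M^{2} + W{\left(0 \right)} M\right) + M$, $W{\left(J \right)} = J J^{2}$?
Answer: $-448$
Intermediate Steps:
$W{\left(J \right)} = J^{3}$
$Q{\left(M \right)} = - \frac{M}{3} - \frac{M^{2}}{3}$ ($Q{\left(M \right)} = - \frac{\left(M^{2} + 0^{3} M\right) + M}{3} = - \frac{\left(M^{2} + 0 M\right) + M}{3} = - \frac{\left(M^{2} + 0\right) + M}{3} = - \frac{M^{2} + M}{3} = - \frac{M + M^{2}}{3} = - \frac{M}{3} - \frac{M^{2}}{3}$)
$Q{\left(1 \right)} \left(322 + 350\right) = \left(- \frac{1}{3}\right) 1 \left(1 + 1\right) \left(322 + 350\right) = \left(- \frac{1}{3}\right) 1 \cdot 2 \cdot 672 = \left(- \frac{2}{3}\right) 672 = -448$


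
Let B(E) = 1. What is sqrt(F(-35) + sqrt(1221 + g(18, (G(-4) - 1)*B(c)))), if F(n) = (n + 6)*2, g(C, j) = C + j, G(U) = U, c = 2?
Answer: sqrt(-58 + sqrt(1234)) ≈ 4.7824*I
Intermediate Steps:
F(n) = 12 + 2*n (F(n) = (6 + n)*2 = 12 + 2*n)
sqrt(F(-35) + sqrt(1221 + g(18, (G(-4) - 1)*B(c)))) = sqrt((12 + 2*(-35)) + sqrt(1221 + (18 + (-4 - 1)*1))) = sqrt((12 - 70) + sqrt(1221 + (18 - 5*1))) = sqrt(-58 + sqrt(1221 + (18 - 5))) = sqrt(-58 + sqrt(1221 + 13)) = sqrt(-58 + sqrt(1234))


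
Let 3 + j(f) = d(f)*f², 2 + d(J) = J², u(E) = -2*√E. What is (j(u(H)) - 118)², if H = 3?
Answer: 1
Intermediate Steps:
d(J) = -2 + J²
j(f) = -3 + f²*(-2 + f²) (j(f) = -3 + (-2 + f²)*f² = -3 + f²*(-2 + f²))
(j(u(H)) - 118)² = ((-3 + (-2*√3)²*(-2 + (-2*√3)²)) - 118)² = ((-3 + 12*(-2 + 12)) - 118)² = ((-3 + 12*10) - 118)² = ((-3 + 120) - 118)² = (117 - 118)² = (-1)² = 1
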